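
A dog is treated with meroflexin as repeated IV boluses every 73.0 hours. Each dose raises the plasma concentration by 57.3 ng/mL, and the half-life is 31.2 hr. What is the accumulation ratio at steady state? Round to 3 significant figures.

1.25

k = ln 2 / 31.2 = 0.02222 hr⁻¹
Fraction remaining after one interval: e^(−kτ) = e^(−0.02222 × 73.0) = 0.1975
R = 1 / (1 − 0.1975) = 1 / 0.8025 ≈ 1.25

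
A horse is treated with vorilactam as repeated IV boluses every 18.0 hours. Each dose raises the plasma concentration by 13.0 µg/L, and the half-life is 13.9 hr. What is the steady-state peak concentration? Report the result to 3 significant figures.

k = ln 2 / 13.9 = 0.04987 hr⁻¹
Fraction remaining after one interval: e^(−kτ) = e^(−0.04987 × 18.0) = 0.4075
R = 1 / (1 − 0.4075) = 1.688
Css,max = 13.0 × 1.688 ≈ 21.9 µg/L

21.9 µg/L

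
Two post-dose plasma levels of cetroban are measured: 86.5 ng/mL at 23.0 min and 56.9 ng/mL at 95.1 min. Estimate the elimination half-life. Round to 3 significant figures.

119 minutes

k = ln(C₁/C₂) / (t₂ − t₁) = ln(86.5/56.9) / (95.1 − 23.0)
  = 0.4188 / 72.10 = 0.005809 min⁻¹
t½ = ln 2 / k = ln 2 / 0.005809 ≈ 119 minutes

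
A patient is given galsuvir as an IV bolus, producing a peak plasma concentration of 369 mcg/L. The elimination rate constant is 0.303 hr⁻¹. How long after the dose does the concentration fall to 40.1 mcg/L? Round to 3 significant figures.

7.32 hours

C(t) = C₀ e^(−kt)  ⇒  t = ln(C₀/C) / k
t = ln(369/40.1) / 0.3030 = 2.219 / 0.3030 ≈ 7.32 hours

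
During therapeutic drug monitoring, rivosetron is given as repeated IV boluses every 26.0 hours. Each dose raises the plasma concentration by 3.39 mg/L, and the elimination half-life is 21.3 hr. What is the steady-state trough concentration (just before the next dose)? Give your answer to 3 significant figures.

2.55 mg/L

k = ln 2 / 21.3 = 0.03254 hr⁻¹
Fraction remaining after one interval: e^(−kτ) = e^(−0.03254 × 26.0) = 0.4291
R = 1 / (1 − 0.4291) = 1.752
Css,max = 3.39 × 1.752 = 5.938 mg/L
Css,min = Css,max × e^(−kτ) = 5.938 × 0.4291 ≈ 2.55 mg/L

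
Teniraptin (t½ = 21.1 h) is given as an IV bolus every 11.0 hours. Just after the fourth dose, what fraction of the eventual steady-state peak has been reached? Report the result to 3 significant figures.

k = ln 2 / 21.1 = 0.03285 h⁻¹
f_n = 1 − e^(−nkτ) = 1 − e^(−4 × 0.03285 × 11.0) = 1 − e^(−1.445) = 1 − 0.2356 ≈ 0.764

0.764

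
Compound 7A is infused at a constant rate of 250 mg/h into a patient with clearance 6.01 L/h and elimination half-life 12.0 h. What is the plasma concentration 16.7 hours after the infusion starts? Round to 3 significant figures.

Css = rate / CL = 250 / 6.01 = 41.60 mg/L
k = ln 2 / 12.0 = 0.05776 h⁻¹
C(t) = Css (1 − e^(−kt)) = 41.60 × (1 − e^(−0.9646)) = 41.60 × 0.6189 ≈ 25.7 mg/L

25.7 mg/L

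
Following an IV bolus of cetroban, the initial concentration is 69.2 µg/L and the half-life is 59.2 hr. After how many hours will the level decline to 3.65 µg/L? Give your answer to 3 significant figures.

251 hours

k = ln 2 / 59.2 = 0.01171 hr⁻¹
C(t) = C₀ e^(−kt)  ⇒  t = ln(C₀/C) / k
t = ln(69.2/3.65) / 0.01171 = 2.942 / 0.01171 ≈ 251 hours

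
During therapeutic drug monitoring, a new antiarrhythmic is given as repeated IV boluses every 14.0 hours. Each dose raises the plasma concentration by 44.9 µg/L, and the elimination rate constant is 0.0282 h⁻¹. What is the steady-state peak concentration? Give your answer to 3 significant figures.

Fraction remaining after one interval: e^(−kτ) = e^(−0.02820 × 14.0) = 0.6738
R = 1 / (1 − 0.6738) = 3.066
Css,max = 44.9 × 3.066 ≈ 138 µg/L

138 µg/L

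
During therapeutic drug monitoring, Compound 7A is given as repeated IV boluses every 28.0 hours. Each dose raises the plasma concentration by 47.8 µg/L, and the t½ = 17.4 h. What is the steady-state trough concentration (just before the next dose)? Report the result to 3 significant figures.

k = ln 2 / 17.4 = 0.03984 h⁻¹
Fraction remaining after one interval: e^(−kτ) = e^(−0.03984 × 28.0) = 0.3278
R = 1 / (1 − 0.3278) = 1.488
Css,max = 47.8 × 1.488 = 71.11 µg/L
Css,min = Css,max × e^(−kτ) = 71.11 × 0.3278 ≈ 23.3 µg/L

23.3 µg/L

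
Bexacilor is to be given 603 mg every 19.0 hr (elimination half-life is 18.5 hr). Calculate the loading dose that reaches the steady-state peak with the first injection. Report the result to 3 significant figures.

1180 mg

k = ln 2 / 18.5 = 0.03747 hr⁻¹
Accumulation ratio R = 1 / (1 − e^(−kτ)) = 1 / (1 − e^(−0.03747×19.0)) = 1 / (1 − 0.4907) = 1.964
Loading dose = maintenance dose × R = 603 × 1.964 ≈ 1180 mg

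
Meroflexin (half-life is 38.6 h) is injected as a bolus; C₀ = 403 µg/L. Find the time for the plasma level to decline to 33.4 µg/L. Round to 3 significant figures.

139 hours

k = ln 2 / 38.6 = 0.01796 h⁻¹
C(t) = C₀ e^(−kt)  ⇒  t = ln(C₀/C) / k
t = ln(403/33.4) / 0.01796 = 2.490 / 0.01796 ≈ 139 hours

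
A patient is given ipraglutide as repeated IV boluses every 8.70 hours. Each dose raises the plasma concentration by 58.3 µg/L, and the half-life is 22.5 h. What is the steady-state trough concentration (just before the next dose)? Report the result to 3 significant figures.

190 µg/L

k = ln 2 / 22.5 = 0.03081 h⁻¹
Fraction remaining after one interval: e^(−kτ) = e^(−0.03081 × 8.70) = 0.7649
R = 1 / (1 − 0.7649) = 4.253
Css,max = 58.3 × 4.253 = 248.0 µg/L
Css,min = Css,max × e^(−kτ) = 248.0 × 0.7649 ≈ 190 µg/L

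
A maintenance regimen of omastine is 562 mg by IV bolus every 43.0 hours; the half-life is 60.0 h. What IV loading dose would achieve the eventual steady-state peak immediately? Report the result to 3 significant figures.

1440 mg

k = ln 2 / 60.0 = 0.01155 h⁻¹
Accumulation ratio R = 1 / (1 − e^(−kτ)) = 1 / (1 − e^(−0.01155×43.0)) = 1 / (1 − 0.6085) = 2.554
Loading dose = maintenance dose × R = 562 × 2.554 ≈ 1440 mg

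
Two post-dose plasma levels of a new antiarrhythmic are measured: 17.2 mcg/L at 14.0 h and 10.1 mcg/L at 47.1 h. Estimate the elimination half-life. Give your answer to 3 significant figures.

43.1 hours

k = ln(C₁/C₂) / (t₂ − t₁) = ln(17.2/10.1) / (47.1 − 14.0)
  = 0.5324 / 33.10 = 0.01608 h⁻¹
t½ = ln 2 / k = ln 2 / 0.01608 ≈ 43.1 hours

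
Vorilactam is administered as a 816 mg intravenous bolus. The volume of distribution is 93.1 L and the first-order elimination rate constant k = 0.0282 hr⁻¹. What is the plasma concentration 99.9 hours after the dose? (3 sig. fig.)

0.524 mg/L

C₀ = dose / V = 816 / 93.1 = 8.765 mg/L
C(t) = C₀ e^(−kt) = 8.765 × e^(−0.02820 × 99.9) = 8.765 × e^(−2.817) = 8.765 × 0.05977 ≈ 0.524 mg/L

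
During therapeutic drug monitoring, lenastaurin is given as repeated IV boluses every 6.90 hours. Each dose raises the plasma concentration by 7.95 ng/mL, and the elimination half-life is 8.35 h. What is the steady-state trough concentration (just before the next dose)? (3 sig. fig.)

10.3 ng/mL

k = ln 2 / 8.35 = 0.08301 h⁻¹
Fraction remaining after one interval: e^(−kτ) = e^(−0.08301 × 6.90) = 0.5640
R = 1 / (1 − 0.5640) = 2.293
Css,max = 7.95 × 2.293 = 18.23 ng/mL
Css,min = Css,max × e^(−kτ) = 18.23 × 0.5640 ≈ 10.3 ng/mL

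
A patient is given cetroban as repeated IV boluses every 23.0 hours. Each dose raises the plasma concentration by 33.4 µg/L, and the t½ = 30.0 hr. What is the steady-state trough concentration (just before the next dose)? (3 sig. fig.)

47.6 µg/L

k = ln 2 / 30.0 = 0.02310 hr⁻¹
Fraction remaining after one interval: e^(−kτ) = e^(−0.02310 × 23.0) = 0.5878
R = 1 / (1 − 0.5878) = 2.426
Css,max = 33.4 × 2.426 = 81.02 µg/L
Css,min = Css,max × e^(−kτ) = 81.02 × 0.5878 ≈ 47.6 µg/L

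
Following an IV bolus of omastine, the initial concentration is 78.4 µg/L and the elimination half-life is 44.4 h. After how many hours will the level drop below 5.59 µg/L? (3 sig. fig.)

k = ln 2 / 44.4 = 0.01561 h⁻¹
C(t) = C₀ e^(−kt)  ⇒  t = ln(C₀/C) / k
t = ln(78.4/5.59) / 0.01561 = 2.641 / 0.01561 ≈ 169 hours

169 hours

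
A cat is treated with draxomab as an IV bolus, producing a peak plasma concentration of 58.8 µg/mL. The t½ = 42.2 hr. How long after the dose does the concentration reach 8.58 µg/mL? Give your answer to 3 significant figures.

117 hours

k = ln 2 / 42.2 = 0.01643 hr⁻¹
C(t) = C₀ e^(−kt)  ⇒  t = ln(C₀/C) / k
t = ln(58.8/8.58) / 0.01643 = 1.925 / 0.01643 ≈ 117 hours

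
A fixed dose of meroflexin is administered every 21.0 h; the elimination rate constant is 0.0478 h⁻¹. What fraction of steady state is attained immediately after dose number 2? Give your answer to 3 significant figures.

0.866

f_n = 1 − e^(−nkτ) = 1 − e^(−2 × 0.04780 × 21.0) = 1 − e^(−2.008) = 1 − 0.1343 ≈ 0.866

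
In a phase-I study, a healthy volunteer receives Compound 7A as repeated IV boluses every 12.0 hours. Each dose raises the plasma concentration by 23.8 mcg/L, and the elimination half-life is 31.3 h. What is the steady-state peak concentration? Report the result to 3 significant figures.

102 mcg/L

k = ln 2 / 31.3 = 0.02215 h⁻¹
Fraction remaining after one interval: e^(−kτ) = e^(−0.02215 × 12.0) = 0.7666
R = 1 / (1 − 0.7666) = 4.285
Css,max = 23.8 × 4.285 ≈ 102 mcg/L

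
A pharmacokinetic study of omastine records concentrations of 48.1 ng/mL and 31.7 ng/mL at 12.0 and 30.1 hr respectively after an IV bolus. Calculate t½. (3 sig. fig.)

k = ln(C₁/C₂) / (t₂ − t₁) = ln(48.1/31.7) / (30.1 − 12.0)
  = 0.4170 / 18.10 = 0.02304 hr⁻¹
t½ = ln 2 / k = ln 2 / 0.02304 ≈ 30.1 hours

30.1 hours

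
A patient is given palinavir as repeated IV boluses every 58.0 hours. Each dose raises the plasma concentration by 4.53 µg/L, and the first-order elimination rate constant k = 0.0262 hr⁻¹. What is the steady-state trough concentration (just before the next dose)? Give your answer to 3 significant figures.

Fraction remaining after one interval: e^(−kτ) = e^(−0.02620 × 58.0) = 0.2188
R = 1 / (1 − 0.2188) = 1.280
Css,max = 4.53 × 1.280 = 5.799 µg/L
Css,min = Css,max × e^(−kτ) = 5.799 × 0.2188 ≈ 1.27 µg/L

1.27 µg/L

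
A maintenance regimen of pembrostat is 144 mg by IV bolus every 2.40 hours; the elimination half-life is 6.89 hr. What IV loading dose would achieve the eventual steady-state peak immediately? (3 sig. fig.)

k = ln 2 / 6.89 = 0.1006 hr⁻¹
Accumulation ratio R = 1 / (1 − e^(−kτ)) = 1 / (1 − e^(−0.1006×2.40)) = 1 / (1 − 0.7855) = 4.662
Loading dose = maintenance dose × R = 144 × 4.662 ≈ 671 mg

671 mg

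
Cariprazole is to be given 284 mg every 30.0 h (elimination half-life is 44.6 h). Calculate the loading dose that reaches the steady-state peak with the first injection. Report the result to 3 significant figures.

k = ln 2 / 44.6 = 0.01554 h⁻¹
Accumulation ratio R = 1 / (1 − e^(−kτ)) = 1 / (1 − e^(−0.01554×30.0)) = 1 / (1 − 0.6274) = 2.684
Loading dose = maintenance dose × R = 284 × 2.684 ≈ 762 mg

762 mg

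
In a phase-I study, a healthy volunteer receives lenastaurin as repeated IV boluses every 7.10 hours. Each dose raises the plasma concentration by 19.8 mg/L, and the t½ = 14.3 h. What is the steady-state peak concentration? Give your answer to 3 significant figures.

k = ln 2 / 14.3 = 0.04847 h⁻¹
Fraction remaining after one interval: e^(−kτ) = e^(−0.04847 × 7.10) = 0.7088
R = 1 / (1 − 0.7088) = 3.434
Css,max = 19.8 × 3.434 ≈ 68.0 mg/L

68.0 mg/L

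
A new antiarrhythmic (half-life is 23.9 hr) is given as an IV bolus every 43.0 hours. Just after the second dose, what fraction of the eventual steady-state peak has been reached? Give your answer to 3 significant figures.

k = ln 2 / 23.9 = 0.02900 hr⁻¹
f_n = 1 − e^(−nkτ) = 1 − e^(−2 × 0.02900 × 43.0) = 1 − e^(−2.494) = 1 − 0.08256 ≈ 0.917

0.917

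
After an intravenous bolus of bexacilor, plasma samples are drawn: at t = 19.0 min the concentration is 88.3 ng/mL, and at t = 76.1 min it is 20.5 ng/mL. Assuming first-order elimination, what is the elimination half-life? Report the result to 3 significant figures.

27.1 minutes

k = ln(C₁/C₂) / (t₂ − t₁) = ln(88.3/20.5) / (76.1 − 19.0)
  = 1.460 / 57.10 = 0.02557 min⁻¹
t½ = ln 2 / k = ln 2 / 0.02557 ≈ 27.1 minutes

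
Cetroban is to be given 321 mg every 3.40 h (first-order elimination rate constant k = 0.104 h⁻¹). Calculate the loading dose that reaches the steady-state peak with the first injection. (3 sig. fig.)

Accumulation ratio R = 1 / (1 − e^(−kτ)) = 1 / (1 − e^(−0.1040×3.40)) = 1 / (1 − 0.7022) = 3.357
Loading dose = maintenance dose × R = 321 × 3.357 ≈ 1080 mg

1080 mg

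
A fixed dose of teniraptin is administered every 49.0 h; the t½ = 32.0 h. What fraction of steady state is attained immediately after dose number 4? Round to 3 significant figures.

k = ln 2 / 32.0 = 0.02166 h⁻¹
f_n = 1 − e^(−nkτ) = 1 − e^(−4 × 0.02166 × 49.0) = 1 − e^(−4.246) = 1 − 0.01433 ≈ 0.986

0.986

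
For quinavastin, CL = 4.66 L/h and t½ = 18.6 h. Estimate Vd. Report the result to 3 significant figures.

k = ln 2 / t½ = ln 2 / 18.6 = 0.03727 h⁻¹
V = CL / k = 4.66 / 0.03727 ≈ 125 L

125 L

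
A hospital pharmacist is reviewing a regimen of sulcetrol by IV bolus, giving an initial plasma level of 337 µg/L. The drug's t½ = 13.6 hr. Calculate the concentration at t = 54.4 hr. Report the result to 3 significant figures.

k = ln 2 / 13.6 = 0.05097 hr⁻¹
C(t) = C₀ e^(−kt) = 337 × e^(−0.05097 × 54.4) = 337 × e^(−2.773) = 337 × 0.06250 ≈ 21.1 µg/L

21.1 µg/L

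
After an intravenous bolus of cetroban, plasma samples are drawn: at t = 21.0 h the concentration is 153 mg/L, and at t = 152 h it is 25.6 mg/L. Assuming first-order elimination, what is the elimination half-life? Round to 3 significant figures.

k = ln(C₁/C₂) / (t₂ − t₁) = ln(153/25.6) / (152 − 21.0)
  = 1.788 / 131.0 = 0.01365 h⁻¹
t½ = ln 2 / k = ln 2 / 0.01365 ≈ 50.8 hours

50.8 hours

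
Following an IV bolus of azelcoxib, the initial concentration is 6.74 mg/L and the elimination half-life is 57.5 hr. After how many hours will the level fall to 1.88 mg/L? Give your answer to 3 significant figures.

106 hours

k = ln 2 / 57.5 = 0.01205 hr⁻¹
C(t) = C₀ e^(−kt)  ⇒  t = ln(C₀/C) / k
t = ln(6.74/1.88) / 0.01205 = 1.277 / 0.01205 ≈ 106 hours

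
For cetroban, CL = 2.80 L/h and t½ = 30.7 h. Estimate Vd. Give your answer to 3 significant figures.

k = ln 2 / t½ = ln 2 / 30.7 = 0.02258 h⁻¹
V = CL / k = 2.80 / 0.02258 ≈ 124 L

124 L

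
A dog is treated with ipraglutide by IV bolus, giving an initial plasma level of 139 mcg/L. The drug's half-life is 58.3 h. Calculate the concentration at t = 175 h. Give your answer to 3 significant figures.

17.4 mcg/L

k = ln 2 / 58.3 = 0.01189 h⁻¹
C(t) = C₀ e^(−kt) = 139 × e^(−0.01189 × 175) = 139 × e^(−2.081) = 139 × 0.1249 ≈ 17.4 mcg/L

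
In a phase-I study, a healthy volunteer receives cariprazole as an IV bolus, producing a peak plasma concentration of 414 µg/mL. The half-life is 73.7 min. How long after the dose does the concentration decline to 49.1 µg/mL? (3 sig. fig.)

k = ln 2 / 73.7 = 0.009405 min⁻¹
C(t) = C₀ e^(−kt)  ⇒  t = ln(C₀/C) / k
t = ln(414/49.1) / 0.009405 = 2.132 / 0.009405 ≈ 227 minutes

227 minutes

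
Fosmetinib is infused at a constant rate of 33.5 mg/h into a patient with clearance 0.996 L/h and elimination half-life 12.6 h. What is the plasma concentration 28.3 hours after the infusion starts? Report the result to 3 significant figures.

26.5 mg/L

Css = rate / CL = 33.5 / 0.996 = 33.63 mg/L
k = ln 2 / 12.6 = 0.05501 h⁻¹
C(t) = Css (1 − e^(−kt)) = 33.63 × (1 − e^(−1.557)) = 33.63 × 0.7892 ≈ 26.5 mg/L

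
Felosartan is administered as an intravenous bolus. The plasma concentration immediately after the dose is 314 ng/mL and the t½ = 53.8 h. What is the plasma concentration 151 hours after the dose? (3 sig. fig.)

k = ln 2 / 53.8 = 0.01288 h⁻¹
151 h is 2.807 half-lives, so C = 314 × (1/2)^2.807 = 314 × 0.1429 ≈ 44.9 ng/mL

44.9 ng/mL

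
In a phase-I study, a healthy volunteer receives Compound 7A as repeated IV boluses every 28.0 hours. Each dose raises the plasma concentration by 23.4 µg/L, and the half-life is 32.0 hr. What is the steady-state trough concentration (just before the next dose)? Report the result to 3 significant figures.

28.1 µg/L

k = ln 2 / 32.0 = 0.02166 hr⁻¹
Fraction remaining after one interval: e^(−kτ) = e^(−0.02166 × 28.0) = 0.5453
R = 1 / (1 − 0.5453) = 2.199
Css,max = 23.4 × 2.199 = 51.46 µg/L
Css,min = Css,max × e^(−kτ) = 51.46 × 0.5453 ≈ 28.1 µg/L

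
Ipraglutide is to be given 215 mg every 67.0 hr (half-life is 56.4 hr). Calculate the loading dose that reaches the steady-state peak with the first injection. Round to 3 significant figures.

k = ln 2 / 56.4 = 0.01229 hr⁻¹
Accumulation ratio R = 1 / (1 − e^(−kτ)) = 1 / (1 − e^(−0.01229×67.0)) = 1 / (1 − 0.4389) = 1.782
Loading dose = maintenance dose × R = 215 × 1.782 ≈ 383 mg

383 mg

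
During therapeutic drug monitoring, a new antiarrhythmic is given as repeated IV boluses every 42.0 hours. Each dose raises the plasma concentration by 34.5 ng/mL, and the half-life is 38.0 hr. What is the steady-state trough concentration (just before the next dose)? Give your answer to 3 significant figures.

k = ln 2 / 38.0 = 0.01824 hr⁻¹
Fraction remaining after one interval: e^(−kτ) = e^(−0.01824 × 42.0) = 0.4648
R = 1 / (1 − 0.4648) = 1.869
Css,max = 34.5 × 1.869 = 64.46 ng/mL
Css,min = Css,max × e^(−kτ) = 64.46 × 0.4648 ≈ 30.0 ng/mL

30.0 ng/mL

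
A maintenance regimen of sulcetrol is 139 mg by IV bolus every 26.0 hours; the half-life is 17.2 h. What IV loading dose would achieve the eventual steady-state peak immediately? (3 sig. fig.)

214 mg

k = ln 2 / 17.2 = 0.04030 h⁻¹
Accumulation ratio R = 1 / (1 − e^(−kτ)) = 1 / (1 − e^(−0.04030×26.0)) = 1 / (1 − 0.3507) = 1.540
Loading dose = maintenance dose × R = 139 × 1.540 ≈ 214 mg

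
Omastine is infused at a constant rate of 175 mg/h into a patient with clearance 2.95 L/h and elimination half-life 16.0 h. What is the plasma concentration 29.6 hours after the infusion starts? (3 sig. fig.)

Css = rate / CL = 175 / 2.95 = 59.32 mg/L
k = ln 2 / 16.0 = 0.04332 h⁻¹
C(t) = Css (1 − e^(−kt)) = 59.32 × (1 − e^(−1.282)) = 59.32 × 0.7226 ≈ 42.9 mg/L

42.9 mg/L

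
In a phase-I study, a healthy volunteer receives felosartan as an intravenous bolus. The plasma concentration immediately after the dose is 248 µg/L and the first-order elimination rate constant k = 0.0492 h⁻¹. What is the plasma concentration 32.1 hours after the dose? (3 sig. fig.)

C(t) = C₀ e^(−kt) = 248 × e^(−0.04920 × 32.1) = 248 × e^(−1.579) = 248 × 0.2061 ≈ 51.1 µg/L

51.1 µg/L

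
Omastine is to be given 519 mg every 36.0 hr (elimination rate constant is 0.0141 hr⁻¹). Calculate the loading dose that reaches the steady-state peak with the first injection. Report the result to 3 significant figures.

Accumulation ratio R = 1 / (1 − e^(−kτ)) = 1 / (1 − e^(−0.01410×36.0)) = 1 / (1 − 0.6019) = 2.512
Loading dose = maintenance dose × R = 519 × 2.512 ≈ 1300 mg

1300 mg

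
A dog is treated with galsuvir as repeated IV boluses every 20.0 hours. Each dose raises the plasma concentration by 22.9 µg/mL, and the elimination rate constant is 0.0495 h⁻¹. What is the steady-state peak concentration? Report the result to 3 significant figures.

36.4 µg/mL

Fraction remaining after one interval: e^(−kτ) = e^(−0.04950 × 20.0) = 0.3716
R = 1 / (1 − 0.3716) = 1.591
Css,max = 22.9 × 1.591 ≈ 36.4 µg/mL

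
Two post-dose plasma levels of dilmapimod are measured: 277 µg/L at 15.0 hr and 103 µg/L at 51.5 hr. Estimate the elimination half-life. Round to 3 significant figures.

25.6 hours

k = ln(C₁/C₂) / (t₂ − t₁) = ln(277/103) / (51.5 − 15.0)
  = 0.9893 / 36.50 = 0.02710 hr⁻¹
t½ = ln 2 / k = ln 2 / 0.02710 ≈ 25.6 hours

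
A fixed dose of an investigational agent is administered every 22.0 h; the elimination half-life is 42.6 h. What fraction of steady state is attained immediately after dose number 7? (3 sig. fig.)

k = ln 2 / 42.6 = 0.01627 h⁻¹
f_n = 1 − e^(−nkτ) = 1 − e^(−7 × 0.01627 × 22.0) = 1 − e^(−2.506) = 1 − 0.08161 ≈ 0.918

0.918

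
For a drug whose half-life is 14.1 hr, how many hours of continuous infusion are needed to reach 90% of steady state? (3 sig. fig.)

k = ln 2 / 14.1 = 0.04916 hr⁻¹
f = 1 − e^(−kt)  ⇒  t = −ln(1 − f) / k
t = −ln(1 − 0.9) / 0.04916 = 2.303 / 0.04916 ≈ 46.8 hours

46.8 hours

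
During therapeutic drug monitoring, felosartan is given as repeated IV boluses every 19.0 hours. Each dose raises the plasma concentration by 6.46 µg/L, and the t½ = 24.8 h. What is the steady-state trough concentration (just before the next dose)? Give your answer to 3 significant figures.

9.22 µg/L

k = ln 2 / 24.8 = 0.02795 h⁻¹
Fraction remaining after one interval: e^(−kτ) = e^(−0.02795 × 19.0) = 0.5880
R = 1 / (1 − 0.5880) = 2.427
Css,max = 6.46 × 2.427 = 15.68 µg/L
Css,min = Css,max × e^(−kτ) = 15.68 × 0.5880 ≈ 9.22 µg/L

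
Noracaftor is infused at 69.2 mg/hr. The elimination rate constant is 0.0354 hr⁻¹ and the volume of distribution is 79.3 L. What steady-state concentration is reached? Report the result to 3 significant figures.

CL = k · V = 0.0354 × 79.3 = 2.807 L/hr
Css = rate / CL = 69.2 / 2.807 ≈ 24.7 mg/L

24.7 mg/L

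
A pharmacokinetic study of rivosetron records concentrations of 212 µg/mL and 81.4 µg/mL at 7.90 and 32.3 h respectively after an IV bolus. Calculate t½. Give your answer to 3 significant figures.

k = ln(C₁/C₂) / (t₂ − t₁) = ln(212/81.4) / (32.3 − 7.90)
  = 0.9572 / 24.40 = 0.03923 h⁻¹
t½ = ln 2 / k = ln 2 / 0.03923 ≈ 17.7 hours

17.7 hours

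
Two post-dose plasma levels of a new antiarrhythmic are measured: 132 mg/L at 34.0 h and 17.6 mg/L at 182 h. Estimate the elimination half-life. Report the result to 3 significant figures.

50.9 hours

k = ln(C₁/C₂) / (t₂ − t₁) = ln(132/17.6) / (182 − 34.0)
  = 2.015 / 148.0 = 0.01361 h⁻¹
t½ = ln 2 / k = ln 2 / 0.01361 ≈ 50.9 hours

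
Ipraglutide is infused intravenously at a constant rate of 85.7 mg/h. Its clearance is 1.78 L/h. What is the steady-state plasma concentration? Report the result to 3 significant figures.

48.1 mg/L

Css = infusion rate / CL = 85.7 / 1.78 ≈ 48.1 mg/L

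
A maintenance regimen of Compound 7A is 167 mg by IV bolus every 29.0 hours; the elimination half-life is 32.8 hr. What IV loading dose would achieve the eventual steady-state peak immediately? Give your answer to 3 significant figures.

k = ln 2 / 32.8 = 0.02113 hr⁻¹
Accumulation ratio R = 1 / (1 − e^(−kτ)) = 1 / (1 − e^(−0.02113×29.0)) = 1 / (1 − 0.5418) = 2.182
Loading dose = maintenance dose × R = 167 × 2.182 ≈ 364 mg

364 mg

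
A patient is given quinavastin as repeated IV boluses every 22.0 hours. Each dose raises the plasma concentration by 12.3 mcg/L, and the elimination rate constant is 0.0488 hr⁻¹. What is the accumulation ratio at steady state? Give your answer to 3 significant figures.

1.52

Fraction remaining after one interval: e^(−kτ) = e^(−0.04880 × 22.0) = 0.3418
R = 1 / (1 − 0.3418) = 1 / 0.6582 ≈ 1.52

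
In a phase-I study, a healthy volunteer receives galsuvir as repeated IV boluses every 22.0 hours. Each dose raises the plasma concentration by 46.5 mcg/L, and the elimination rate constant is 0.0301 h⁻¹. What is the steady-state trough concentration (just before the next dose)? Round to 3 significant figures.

Fraction remaining after one interval: e^(−kτ) = e^(−0.03010 × 22.0) = 0.5157
R = 1 / (1 − 0.5157) = 2.065
Css,max = 46.5 × 2.065 = 96.02 mcg/L
Css,min = Css,max × e^(−kτ) = 96.02 × 0.5157 ≈ 49.5 mcg/L

49.5 mcg/L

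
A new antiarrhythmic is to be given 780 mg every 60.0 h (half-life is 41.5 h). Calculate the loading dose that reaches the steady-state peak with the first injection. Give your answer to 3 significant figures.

1230 mg

k = ln 2 / 41.5 = 0.01670 h⁻¹
Accumulation ratio R = 1 / (1 − e^(−kτ)) = 1 / (1 − e^(−0.01670×60.0)) = 1 / (1 − 0.3671) = 1.580
Loading dose = maintenance dose × R = 780 × 1.580 ≈ 1230 mg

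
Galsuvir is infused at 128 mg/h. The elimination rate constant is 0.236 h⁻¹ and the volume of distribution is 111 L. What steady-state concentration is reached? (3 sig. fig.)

4.89 mg/L

CL = k · V = 0.236 × 111 = 26.20 L/h
Css = rate / CL = 128 / 26.20 ≈ 4.89 mg/L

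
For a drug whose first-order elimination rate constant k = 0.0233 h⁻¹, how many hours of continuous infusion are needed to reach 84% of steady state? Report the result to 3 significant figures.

78.7 hours

f = 1 − e^(−kt)  ⇒  t = −ln(1 − f) / k
t = −ln(1 − 0.84) / 0.02330 = 1.833 / 0.02330 ≈ 78.7 hours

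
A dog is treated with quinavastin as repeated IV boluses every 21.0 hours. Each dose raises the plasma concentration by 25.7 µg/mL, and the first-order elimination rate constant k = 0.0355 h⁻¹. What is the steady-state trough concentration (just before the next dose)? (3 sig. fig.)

Fraction remaining after one interval: e^(−kτ) = e^(−0.03550 × 21.0) = 0.4745
R = 1 / (1 − 0.4745) = 1.903
Css,max = 25.7 × 1.903 = 48.91 µg/mL
Css,min = Css,max × e^(−kτ) = 48.91 × 0.4745 ≈ 23.2 µg/mL

23.2 µg/mL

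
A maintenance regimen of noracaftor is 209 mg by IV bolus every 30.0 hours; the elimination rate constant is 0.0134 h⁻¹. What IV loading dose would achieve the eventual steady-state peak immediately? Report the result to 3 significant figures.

Accumulation ratio R = 1 / (1 − e^(−kτ)) = 1 / (1 − e^(−0.01340×30.0)) = 1 / (1 − 0.6690) = 3.021
Loading dose = maintenance dose × R = 209 × 3.021 ≈ 631 mg

631 mg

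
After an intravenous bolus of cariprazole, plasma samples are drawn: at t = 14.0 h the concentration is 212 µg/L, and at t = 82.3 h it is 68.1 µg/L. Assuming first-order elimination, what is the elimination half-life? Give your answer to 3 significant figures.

41.7 hours

k = ln(C₁/C₂) / (t₂ − t₁) = ln(212/68.1) / (82.3 − 14.0)
  = 1.136 / 68.30 = 0.01663 h⁻¹
t½ = ln 2 / k = ln 2 / 0.01663 ≈ 41.7 hours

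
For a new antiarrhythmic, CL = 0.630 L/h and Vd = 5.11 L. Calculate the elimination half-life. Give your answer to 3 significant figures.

5.62 hours

k = CL / V = 0.630 / 5.11 = 0.1233 h⁻¹
t½ = ln 2 / k = ln 2 / 0.1233 ≈ 5.62 hours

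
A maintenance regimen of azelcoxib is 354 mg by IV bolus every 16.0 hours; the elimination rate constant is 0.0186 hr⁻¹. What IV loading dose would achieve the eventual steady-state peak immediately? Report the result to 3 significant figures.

Accumulation ratio R = 1 / (1 − e^(−kτ)) = 1 / (1 − e^(−0.01860×16.0)) = 1 / (1 − 0.7426) = 3.885
Loading dose = maintenance dose × R = 354 × 3.885 ≈ 1380 mg

1380 mg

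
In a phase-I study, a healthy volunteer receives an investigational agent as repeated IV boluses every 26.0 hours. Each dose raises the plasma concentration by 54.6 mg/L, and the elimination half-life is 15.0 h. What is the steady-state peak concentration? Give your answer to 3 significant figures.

78.1 mg/L

k = ln 2 / 15.0 = 0.04621 h⁻¹
Fraction remaining after one interval: e^(−kτ) = e^(−0.04621 × 26.0) = 0.3008
R = 1 / (1 − 0.3008) = 1.430
Css,max = 54.6 × 1.430 ≈ 78.1 mg/L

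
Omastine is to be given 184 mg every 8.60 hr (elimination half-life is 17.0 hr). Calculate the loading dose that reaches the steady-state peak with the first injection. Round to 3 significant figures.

k = ln 2 / 17.0 = 0.04077 hr⁻¹
Accumulation ratio R = 1 / (1 − e^(−kτ)) = 1 / (1 − e^(−0.04077×8.60)) = 1 / (1 − 0.7042) = 3.381
Loading dose = maintenance dose × R = 184 × 3.381 ≈ 622 mg

622 mg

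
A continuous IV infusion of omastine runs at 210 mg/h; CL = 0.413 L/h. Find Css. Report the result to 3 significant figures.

Css = infusion rate / CL = 210 / 0.413 ≈ 508 mg/L

508 mg/L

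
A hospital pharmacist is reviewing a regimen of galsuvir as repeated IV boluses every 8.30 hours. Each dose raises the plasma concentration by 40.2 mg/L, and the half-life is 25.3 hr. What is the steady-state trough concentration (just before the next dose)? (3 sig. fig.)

157 mg/L

k = ln 2 / 25.3 = 0.02740 hr⁻¹
Fraction remaining after one interval: e^(−kτ) = e^(−0.02740 × 8.30) = 0.7966
R = 1 / (1 − 0.7966) = 4.917
Css,max = 40.2 × 4.917 = 197.6 mg/L
Css,min = Css,max × e^(−kτ) = 197.6 × 0.7966 ≈ 157 mg/L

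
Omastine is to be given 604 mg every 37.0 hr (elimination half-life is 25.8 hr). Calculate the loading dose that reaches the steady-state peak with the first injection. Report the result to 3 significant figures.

959 mg

k = ln 2 / 25.8 = 0.02687 hr⁻¹
Accumulation ratio R = 1 / (1 − e^(−kτ)) = 1 / (1 − e^(−0.02687×37.0)) = 1 / (1 − 0.3701) = 1.587
Loading dose = maintenance dose × R = 604 × 1.587 ≈ 959 mg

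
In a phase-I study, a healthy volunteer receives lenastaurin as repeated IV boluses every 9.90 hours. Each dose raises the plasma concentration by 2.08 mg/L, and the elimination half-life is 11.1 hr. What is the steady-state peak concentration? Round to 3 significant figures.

4.51 mg/L

k = ln 2 / 11.1 = 0.06245 hr⁻¹
Fraction remaining after one interval: e^(−kτ) = e^(−0.06245 × 9.90) = 0.5389
R = 1 / (1 − 0.5389) = 2.169
Css,max = 2.08 × 2.169 ≈ 4.51 mg/L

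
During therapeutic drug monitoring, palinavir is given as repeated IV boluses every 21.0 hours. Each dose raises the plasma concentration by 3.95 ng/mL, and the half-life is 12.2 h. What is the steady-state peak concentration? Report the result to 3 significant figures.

k = ln 2 / 12.2 = 0.05682 h⁻¹
Fraction remaining after one interval: e^(−kτ) = e^(−0.05682 × 21.0) = 0.3033
R = 1 / (1 − 0.3033) = 1.435
Css,max = 3.95 × 1.435 ≈ 5.67 ng/mL

5.67 ng/mL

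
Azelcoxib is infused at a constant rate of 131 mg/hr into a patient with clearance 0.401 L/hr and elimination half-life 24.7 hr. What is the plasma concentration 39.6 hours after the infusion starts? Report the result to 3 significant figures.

219 µg/mL

Css = rate / CL = 131 / 0.401 = 326.7 µg/mL
k = ln 2 / 24.7 = 0.02806 hr⁻¹
C(t) = Css (1 − e^(−kt)) = 326.7 × (1 − e^(−1.111)) = 326.7 × 0.6709 ≈ 219 µg/mL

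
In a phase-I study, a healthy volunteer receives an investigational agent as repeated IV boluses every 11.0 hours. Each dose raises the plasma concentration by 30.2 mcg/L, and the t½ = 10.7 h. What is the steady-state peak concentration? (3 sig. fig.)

k = ln 2 / 10.7 = 0.06478 h⁻¹
Fraction remaining after one interval: e^(−kτ) = e^(−0.06478 × 11.0) = 0.4904
R = 1 / (1 − 0.4904) = 1.962
Css,max = 30.2 × 1.962 ≈ 59.3 mcg/L

59.3 mcg/L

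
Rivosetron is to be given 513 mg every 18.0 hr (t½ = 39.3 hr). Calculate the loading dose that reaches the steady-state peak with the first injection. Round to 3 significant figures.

1890 mg

k = ln 2 / 39.3 = 0.01764 hr⁻¹
Accumulation ratio R = 1 / (1 − e^(−kτ)) = 1 / (1 − e^(−0.01764×18.0)) = 1 / (1 − 0.7280) = 3.676
Loading dose = maintenance dose × R = 513 × 3.676 ≈ 1890 mg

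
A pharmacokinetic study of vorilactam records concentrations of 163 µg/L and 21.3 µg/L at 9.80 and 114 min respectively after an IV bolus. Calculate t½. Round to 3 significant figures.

k = ln(C₁/C₂) / (t₂ − t₁) = ln(163/21.3) / (114 − 9.80)
  = 2.035 / 104.2 = 0.01953 min⁻¹
t½ = ln 2 / k = ln 2 / 0.01953 ≈ 35.5 minutes

35.5 minutes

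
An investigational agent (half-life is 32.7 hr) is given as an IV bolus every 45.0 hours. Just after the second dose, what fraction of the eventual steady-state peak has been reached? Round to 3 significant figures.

k = ln 2 / 32.7 = 0.02120 hr⁻¹
f_n = 1 − e^(−nkτ) = 1 − e^(−2 × 0.02120 × 45.0) = 1 − e^(−1.908) = 1 − 0.1484 ≈ 0.852

0.852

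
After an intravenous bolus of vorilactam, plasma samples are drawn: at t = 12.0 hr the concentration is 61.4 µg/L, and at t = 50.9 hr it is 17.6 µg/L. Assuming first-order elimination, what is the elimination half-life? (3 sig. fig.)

21.6 hours

k = ln(C₁/C₂) / (t₂ − t₁) = ln(61.4/17.6) / (50.9 − 12.0)
  = 1.250 / 38.90 = 0.03212 hr⁻¹
t½ = ln 2 / k = ln 2 / 0.03212 ≈ 21.6 hours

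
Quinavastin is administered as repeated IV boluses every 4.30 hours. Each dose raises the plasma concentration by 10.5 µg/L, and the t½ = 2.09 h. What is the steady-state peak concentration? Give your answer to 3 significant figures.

k = ln 2 / 2.09 = 0.3316 h⁻¹
Fraction remaining after one interval: e^(−kτ) = e^(−0.3316 × 4.30) = 0.2402
R = 1 / (1 − 0.2402) = 1.316
Css,max = 10.5 × 1.316 ≈ 13.8 µg/L

13.8 µg/L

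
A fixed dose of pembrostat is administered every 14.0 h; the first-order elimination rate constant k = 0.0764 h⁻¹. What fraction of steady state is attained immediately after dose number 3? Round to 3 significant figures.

0.960

f_n = 1 − e^(−nkτ) = 1 − e^(−3 × 0.07640 × 14.0) = 1 − e^(−3.209) = 1 − 0.04041 ≈ 0.960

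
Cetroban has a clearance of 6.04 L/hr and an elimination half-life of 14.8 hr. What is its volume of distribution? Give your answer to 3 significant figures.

129 L

k = ln 2 / t½ = ln 2 / 14.8 = 0.04683 hr⁻¹
V = CL / k = 6.04 / 0.04683 ≈ 129 L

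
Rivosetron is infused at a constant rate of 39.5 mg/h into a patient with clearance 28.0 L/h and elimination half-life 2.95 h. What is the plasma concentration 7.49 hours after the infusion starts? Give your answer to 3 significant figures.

Css = rate / CL = 39.5 / 28.0 = 1.411 mg/L
k = ln 2 / 2.95 = 0.2350 h⁻¹
C(t) = Css (1 − e^(−kt)) = 1.411 × (1 − e^(−1.760)) = 1.411 × 0.8279 ≈ 1.17 mg/L

1.17 mg/L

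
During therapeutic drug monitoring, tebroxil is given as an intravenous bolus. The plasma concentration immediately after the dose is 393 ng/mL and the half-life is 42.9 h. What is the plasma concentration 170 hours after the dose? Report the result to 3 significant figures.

25.2 ng/mL

k = ln 2 / 42.9 = 0.01616 h⁻¹
170 h is 3.963 half-lives, so C = 393 × (1/2)^3.963 = 393 × 0.06414 ≈ 25.2 ng/mL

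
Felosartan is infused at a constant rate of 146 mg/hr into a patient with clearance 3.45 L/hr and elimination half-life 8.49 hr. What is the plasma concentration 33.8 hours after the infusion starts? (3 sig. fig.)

39.6 mg/L

Css = rate / CL = 146 / 3.45 = 42.32 mg/L
k = ln 2 / 8.49 = 0.08164 hr⁻¹
C(t) = Css (1 − e^(−kt)) = 42.32 × (1 − e^(−2.760)) = 42.32 × 0.9367 ≈ 39.6 mg/L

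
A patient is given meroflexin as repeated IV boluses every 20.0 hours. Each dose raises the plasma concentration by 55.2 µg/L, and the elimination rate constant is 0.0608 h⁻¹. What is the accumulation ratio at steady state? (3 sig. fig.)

1.42

Fraction remaining after one interval: e^(−kτ) = e^(−0.06080 × 20.0) = 0.2964
R = 1 / (1 − 0.2964) = 1 / 0.7036 ≈ 1.42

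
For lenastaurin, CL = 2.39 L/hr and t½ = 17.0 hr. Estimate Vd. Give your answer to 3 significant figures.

58.6 L

k = ln 2 / t½ = ln 2 / 17.0 = 0.04077 hr⁻¹
V = CL / k = 2.39 / 0.04077 ≈ 58.6 L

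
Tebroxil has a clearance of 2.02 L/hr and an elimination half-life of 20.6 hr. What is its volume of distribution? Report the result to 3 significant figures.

60.0 L

k = ln 2 / t½ = ln 2 / 20.6 = 0.03365 hr⁻¹
V = CL / k = 2.02 / 0.03365 ≈ 60.0 L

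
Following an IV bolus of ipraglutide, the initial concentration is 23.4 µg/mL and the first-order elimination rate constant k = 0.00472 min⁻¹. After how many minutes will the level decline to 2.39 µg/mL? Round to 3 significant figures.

C(t) = C₀ e^(−kt)  ⇒  t = ln(C₀/C) / k
t = ln(23.4/2.39) / 0.004720 = 2.281 / 0.004720 ≈ 483 minutes

483 minutes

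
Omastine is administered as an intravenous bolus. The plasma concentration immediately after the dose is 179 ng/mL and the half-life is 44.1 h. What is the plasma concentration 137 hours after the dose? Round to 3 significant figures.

20.8 ng/mL

k = ln 2 / 44.1 = 0.01572 h⁻¹
C(t) = C₀ e^(−kt) = 179 × e^(−0.01572 × 137) = 179 × e^(−2.153) = 179 × 0.1161 ≈ 20.8 ng/mL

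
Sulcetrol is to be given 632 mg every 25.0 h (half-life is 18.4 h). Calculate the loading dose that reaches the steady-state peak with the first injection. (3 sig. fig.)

k = ln 2 / 18.4 = 0.03767 h⁻¹
Accumulation ratio R = 1 / (1 − e^(−kτ)) = 1 / (1 − e^(−0.03767×25.0)) = 1 / (1 − 0.3899) = 1.639
Loading dose = maintenance dose × R = 632 × 1.639 ≈ 1040 mg

1040 mg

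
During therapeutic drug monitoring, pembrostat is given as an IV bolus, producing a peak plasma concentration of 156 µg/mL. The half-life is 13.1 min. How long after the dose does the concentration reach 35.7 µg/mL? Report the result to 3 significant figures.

27.9 minutes

k = ln 2 / 13.1 = 0.05291 min⁻¹
C(t) = C₀ e^(−kt)  ⇒  t = ln(C₀/C) / k
t = ln(156/35.7) / 0.05291 = 1.475 / 0.05291 ≈ 27.9 minutes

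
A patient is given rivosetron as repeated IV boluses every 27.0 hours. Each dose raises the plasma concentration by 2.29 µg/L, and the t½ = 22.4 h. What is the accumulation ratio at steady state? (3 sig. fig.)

1.77

k = ln 2 / 22.4 = 0.03094 h⁻¹
Fraction remaining after one interval: e^(−kτ) = e^(−0.03094 × 27.0) = 0.4337
R = 1 / (1 − 0.4337) = 1 / 0.5663 ≈ 1.77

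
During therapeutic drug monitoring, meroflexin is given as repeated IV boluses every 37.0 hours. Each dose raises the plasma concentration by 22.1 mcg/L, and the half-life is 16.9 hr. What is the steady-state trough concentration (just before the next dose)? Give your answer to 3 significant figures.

k = ln 2 / 16.9 = 0.04101 hr⁻¹
Fraction remaining after one interval: e^(−kτ) = e^(−0.04101 × 37.0) = 0.2193
R = 1 / (1 − 0.2193) = 1.281
Css,max = 22.1 × 1.281 = 28.31 mcg/L
Css,min = Css,max × e^(−kτ) = 28.31 × 0.2193 ≈ 6.21 mcg/L

6.21 mcg/L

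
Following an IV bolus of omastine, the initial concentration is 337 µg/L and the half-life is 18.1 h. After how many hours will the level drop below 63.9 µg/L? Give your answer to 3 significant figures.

k = ln 2 / 18.1 = 0.03830 h⁻¹
C(t) = C₀ e^(−kt)  ⇒  t = ln(C₀/C) / k
t = ln(337/63.9) / 0.03830 = 1.663 / 0.03830 ≈ 43.4 hours

43.4 hours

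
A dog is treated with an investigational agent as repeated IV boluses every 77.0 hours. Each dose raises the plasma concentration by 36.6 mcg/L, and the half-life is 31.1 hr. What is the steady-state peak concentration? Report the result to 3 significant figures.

44.6 mcg/L

k = ln 2 / 31.1 = 0.02229 hr⁻¹
Fraction remaining after one interval: e^(−kτ) = e^(−0.02229 × 77.0) = 0.1798
R = 1 / (1 − 0.1798) = 1.219
Css,max = 36.6 × 1.219 ≈ 44.6 mcg/L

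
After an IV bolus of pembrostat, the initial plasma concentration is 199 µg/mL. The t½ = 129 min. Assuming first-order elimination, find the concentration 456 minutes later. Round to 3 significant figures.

k = ln 2 / 129 = 0.005373 min⁻¹
456 min is 3.535 half-lives, so C = 199 × (1/2)^3.535 = 199 × 0.08628 ≈ 17.2 µg/mL

17.2 µg/mL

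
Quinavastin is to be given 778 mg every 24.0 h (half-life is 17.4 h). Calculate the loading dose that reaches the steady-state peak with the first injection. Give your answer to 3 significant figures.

k = ln 2 / 17.4 = 0.03984 h⁻¹
Accumulation ratio R = 1 / (1 − e^(−kτ)) = 1 / (1 − e^(−0.03984×24.0)) = 1 / (1 − 0.3844) = 1.624
Loading dose = maintenance dose × R = 778 × 1.624 ≈ 1260 mg

1260 mg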